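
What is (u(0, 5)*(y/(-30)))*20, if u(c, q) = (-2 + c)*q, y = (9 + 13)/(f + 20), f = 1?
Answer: 440/63 ≈ 6.9841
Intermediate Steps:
y = 22/21 (y = (9 + 13)/(1 + 20) = 22/21 ≈ 1.0476)
u(c, q) = q*(-2 + c)
(u(0, 5)*(y/(-30)))*20 = ((5*(-2 + 0))*((22/21)/(-30)))*20 = ((5*(-2))*((22/21)*(-1/30)))*20 = -10*(-11/315)*20 = (22/63)*20 = 440/63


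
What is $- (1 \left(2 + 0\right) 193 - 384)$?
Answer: $-2$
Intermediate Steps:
$- (1 \left(2 + 0\right) 193 - 384) = - (1 \cdot 2 \cdot 193 - 384) = - (2 \cdot 193 - 384) = - (386 - 384) = \left(-1\right) 2 = -2$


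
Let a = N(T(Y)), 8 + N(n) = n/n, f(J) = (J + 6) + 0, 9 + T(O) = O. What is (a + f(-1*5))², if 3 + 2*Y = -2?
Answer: 36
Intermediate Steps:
Y = -5/2 (Y = -3/2 + (½)*(-2) = -3/2 - 1 = -5/2 ≈ -2.5000)
T(O) = -9 + O
f(J) = 6 + J (f(J) = (6 + J) + 0 = 6 + J)
N(n) = -7 (N(n) = -8 + n/n = -8 + 1 = -7)
a = -7
(a + f(-1*5))² = (-7 + (6 - 1*5))² = (-7 + (6 - 5))² = (-7 + 1)² = (-6)² = 36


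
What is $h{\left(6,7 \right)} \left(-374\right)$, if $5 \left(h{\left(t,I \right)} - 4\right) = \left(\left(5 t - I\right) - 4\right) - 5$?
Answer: $- \frac{12716}{5} \approx -2543.2$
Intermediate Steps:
$h{\left(t,I \right)} = \frac{11}{5} + t - \frac{I}{5}$ ($h{\left(t,I \right)} = 4 + \frac{\left(\left(5 t - I\right) - 4\right) - 5}{5} = 4 + \frac{\left(\left(- I + 5 t\right) - 4\right) - 5}{5} = 4 + \frac{\left(-4 - I + 5 t\right) - 5}{5} = 4 + \frac{-9 - I + 5 t}{5} = 4 - \left(\frac{9}{5} - t + \frac{I}{5}\right) = \frac{11}{5} + t - \frac{I}{5}$)
$h{\left(6,7 \right)} \left(-374\right) = \left(\frac{11}{5} + 6 - \frac{7}{5}\right) \left(-374\right) = \frac{34}{5} \left(-374\right) = - \frac{12716}{5}$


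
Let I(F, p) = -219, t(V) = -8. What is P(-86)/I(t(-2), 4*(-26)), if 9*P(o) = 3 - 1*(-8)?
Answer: -11/1971 ≈ -0.0055809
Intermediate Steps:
P(o) = 11/9 (P(o) = (3 - 1*(-8))/9 = (3 + 8)/9 = (1/9)*11 = 11/9)
P(-86)/I(t(-2), 4*(-26)) = (11/9)/(-219) = (11/9)*(-1/219) = -11/1971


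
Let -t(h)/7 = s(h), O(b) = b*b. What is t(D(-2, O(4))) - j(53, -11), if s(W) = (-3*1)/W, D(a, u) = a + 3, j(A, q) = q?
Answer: 32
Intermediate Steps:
O(b) = b**2
D(a, u) = 3 + a
s(W) = -3/W
t(h) = 21/h (t(h) = -(-21)/h = 21/h)
t(D(-2, O(4))) - j(53, -11) = 21/(3 - 2) - 1*(-11) = 21/1 + 11 = 21*1 + 11 = 21 + 11 = 32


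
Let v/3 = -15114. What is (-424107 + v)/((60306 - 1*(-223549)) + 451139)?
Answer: -17387/27222 ≈ -0.63871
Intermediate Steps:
v = -45342 (v = 3*(-15114) = -45342)
(-424107 + v)/((60306 - 1*(-223549)) + 451139) = (-424107 - 45342)/((60306 - 1*(-223549)) + 451139) = -469449/((60306 + 223549) + 451139) = -469449/(283855 + 451139) = -469449/734994 = -469449*1/734994 = -17387/27222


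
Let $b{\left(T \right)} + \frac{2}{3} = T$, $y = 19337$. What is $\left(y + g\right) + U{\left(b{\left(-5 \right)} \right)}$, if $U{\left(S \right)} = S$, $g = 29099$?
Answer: $\frac{145291}{3} \approx 48430.0$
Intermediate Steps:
$b{\left(T \right)} = - \frac{2}{3} + T$
$\left(y + g\right) + U{\left(b{\left(-5 \right)} \right)} = \left(19337 + 29099\right) - \frac{17}{3} = 48436 - \frac{17}{3} = \frac{145291}{3}$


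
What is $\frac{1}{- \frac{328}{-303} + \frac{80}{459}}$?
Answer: $\frac{46359}{58264} \approx 0.79567$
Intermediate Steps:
$\frac{1}{- \frac{328}{-303} + \frac{80}{459}} = \frac{1}{\left(-328\right) \left(- \frac{1}{303}\right) + 80 \cdot \frac{1}{459}} = \frac{1}{\frac{328}{303} + \frac{80}{459}} = \frac{1}{\frac{58264}{46359}} = \frac{46359}{58264}$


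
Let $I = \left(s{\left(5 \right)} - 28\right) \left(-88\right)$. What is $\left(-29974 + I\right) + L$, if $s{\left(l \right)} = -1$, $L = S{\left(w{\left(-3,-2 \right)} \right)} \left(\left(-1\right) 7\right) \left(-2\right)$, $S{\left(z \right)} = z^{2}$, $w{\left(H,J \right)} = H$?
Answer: $-27296$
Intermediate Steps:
$L = 126$ ($L = \left(-3\right)^{2} \left(\left(-1\right) 7\right) \left(-2\right) = 9 \left(-7\right) \left(-2\right) = \left(-63\right) \left(-2\right) = 126$)
$I = 2552$ ($I = \left(-1 - 28\right) \left(-88\right) = \left(-29\right) \left(-88\right) = 2552$)
$\left(-29974 + I\right) + L = \left(-29974 + 2552\right) + 126 = -27422 + 126 = -27296$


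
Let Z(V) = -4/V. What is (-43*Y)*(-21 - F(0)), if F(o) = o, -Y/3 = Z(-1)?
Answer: -10836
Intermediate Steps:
Y = -12 (Y = -(-12)/(-1) = -(-12)*(-1) = -3*4 = -12)
(-43*Y)*(-21 - F(0)) = (-43*(-12))*(-21 - 1*0) = 516*(-21 + 0) = 516*(-21) = -10836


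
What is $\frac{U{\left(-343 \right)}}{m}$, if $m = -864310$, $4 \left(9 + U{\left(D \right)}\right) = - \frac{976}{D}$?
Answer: $\frac{2843}{296458330} \approx 9.5899 \cdot 10^{-6}$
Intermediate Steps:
$U{\left(D \right)} = -9 - \frac{244}{D}$ ($U{\left(D \right)} = -9 + \frac{\left(-976\right) \frac{1}{D}}{4} = -9 - \frac{244}{D}$)
$\frac{U{\left(-343 \right)}}{m} = \frac{-9 - \frac{244}{-343}}{-864310} = \left(-9 - - \frac{244}{343}\right) \left(- \frac{1}{864310}\right) = \left(-9 + \frac{244}{343}\right) \left(- \frac{1}{864310}\right) = \left(- \frac{2843}{343}\right) \left(- \frac{1}{864310}\right) = \frac{2843}{296458330}$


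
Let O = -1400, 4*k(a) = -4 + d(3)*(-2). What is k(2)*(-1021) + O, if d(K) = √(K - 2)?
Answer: 263/2 ≈ 131.50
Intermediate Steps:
d(K) = √(-2 + K)
k(a) = -3/2 (k(a) = (-4 + √(-2 + 3)*(-2))/4 = (-4 + √1*(-2))/4 = (-4 + 1*(-2))/4 = (-4 - 2)/4 = (¼)*(-6) = -3/2)
k(2)*(-1021) + O = -3/2*(-1021) - 1400 = 3063/2 - 1400 = 263/2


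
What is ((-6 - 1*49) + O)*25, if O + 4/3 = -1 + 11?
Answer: -3475/3 ≈ -1158.3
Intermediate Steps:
O = 26/3 (O = -4/3 + (-1 + 11) = -4/3 + 10 = 26/3 ≈ 8.6667)
((-6 - 1*49) + O)*25 = ((-6 - 1*49) + 26/3)*25 = ((-6 - 49) + 26/3)*25 = (-55 + 26/3)*25 = -139/3*25 = -3475/3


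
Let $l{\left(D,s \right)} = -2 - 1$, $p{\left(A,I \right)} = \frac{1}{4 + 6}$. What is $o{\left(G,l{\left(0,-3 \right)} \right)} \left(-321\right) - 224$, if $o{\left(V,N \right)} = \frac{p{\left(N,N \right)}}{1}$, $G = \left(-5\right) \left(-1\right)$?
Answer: $- \frac{2561}{10} \approx -256.1$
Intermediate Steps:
$p{\left(A,I \right)} = \frac{1}{10}$
$G = 5$
$l{\left(D,s \right)} = -3$ ($l{\left(D,s \right)} = -2 - 1 = -3$)
$o{\left(V,N \right)} = \frac{1}{10}$ ($o{\left(V,N \right)} = \frac{1}{10 \cdot 1} = \frac{1}{10} \cdot 1 = \frac{1}{10}$)
$o{\left(G,l{\left(0,-3 \right)} \right)} \left(-321\right) - 224 = \frac{1}{10} \left(-321\right) - 224 = - \frac{321}{10} - 224 = - \frac{2561}{10}$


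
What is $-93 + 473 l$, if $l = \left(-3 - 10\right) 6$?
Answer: $-36987$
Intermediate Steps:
$l = -78$ ($l = \left(-13\right) 6 = -78$)
$-93 + 473 l = -93 + 473 \left(-78\right) = -93 - 36894 = -36987$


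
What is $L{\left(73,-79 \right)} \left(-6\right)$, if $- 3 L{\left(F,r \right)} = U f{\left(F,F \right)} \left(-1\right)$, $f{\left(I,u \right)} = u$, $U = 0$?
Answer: $0$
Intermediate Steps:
$L{\left(F,r \right)} = 0$ ($L{\left(F,r \right)} = - \frac{0 F \left(-1\right)}{3} = - \frac{0 \left(-1\right)}{3} = \left(- \frac{1}{3}\right) 0 = 0$)
$L{\left(73,-79 \right)} \left(-6\right) = 0 \left(-6\right) = 0$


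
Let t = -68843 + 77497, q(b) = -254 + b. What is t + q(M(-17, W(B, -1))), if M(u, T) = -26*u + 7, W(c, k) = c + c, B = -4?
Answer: 8849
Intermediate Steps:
W(c, k) = 2*c
M(u, T) = 7 - 26*u
t = 8654
t + q(M(-17, W(B, -1))) = 8654 + (-254 + (7 - 26*(-17))) = 8654 + (-254 + (7 + 442)) = 8654 + (-254 + 449) = 8654 + 195 = 8849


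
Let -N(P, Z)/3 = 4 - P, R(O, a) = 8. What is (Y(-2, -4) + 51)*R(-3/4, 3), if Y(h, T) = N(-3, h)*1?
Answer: 240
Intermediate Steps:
N(P, Z) = -12 + 3*P (N(P, Z) = -3*(4 - P) = -12 + 3*P)
Y(h, T) = -21 (Y(h, T) = (-12 + 3*(-3))*1 = (-12 - 9)*1 = -21*1 = -21)
(Y(-2, -4) + 51)*R(-3/4, 3) = (-21 + 51)*8 = 30*8 = 240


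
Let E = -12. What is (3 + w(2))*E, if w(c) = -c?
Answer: -12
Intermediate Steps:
(3 + w(2))*E = (3 - 1*2)*(-12) = (3 - 2)*(-12) = 1*(-12) = -12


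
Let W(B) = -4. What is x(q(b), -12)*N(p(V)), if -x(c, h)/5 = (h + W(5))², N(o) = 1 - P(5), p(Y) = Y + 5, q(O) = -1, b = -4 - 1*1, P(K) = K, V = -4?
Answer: 5120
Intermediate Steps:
b = -5 (b = -4 - 1 = -5)
p(Y) = 5 + Y
N(o) = -4 (N(o) = 1 - 1*5 = 1 - 5 = -4)
x(c, h) = -5*(-4 + h)² (x(c, h) = -5*(h - 4)² = -5*(-4 + h)²)
x(q(b), -12)*N(p(V)) = -5*(-4 - 12)²*(-4) = -5*(-16)²*(-4) = -5*256*(-4) = -1280*(-4) = 5120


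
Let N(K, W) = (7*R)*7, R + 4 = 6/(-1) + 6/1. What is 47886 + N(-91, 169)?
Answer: 47690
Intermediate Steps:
R = -4 (R = -4 + (6/(-1) + 6/1) = -4 + (6*(-1) + 6*1) = -4 + (-6 + 6) = -4 + 0 = -4)
N(K, W) = -196 (N(K, W) = (7*(-4))*7 = -28*7 = -196)
47886 + N(-91, 169) = 47886 - 196 = 47690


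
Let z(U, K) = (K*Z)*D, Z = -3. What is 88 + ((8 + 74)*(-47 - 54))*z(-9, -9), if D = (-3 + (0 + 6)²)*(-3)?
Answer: 22137874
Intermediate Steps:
D = -99 (D = (-3 + 6²)*(-3) = (-3 + 36)*(-3) = 33*(-3) = -99)
z(U, K) = 297*K (z(U, K) = (K*(-3))*(-99) = -3*K*(-99) = 297*K)
88 + ((8 + 74)*(-47 - 54))*z(-9, -9) = 88 + ((8 + 74)*(-47 - 54))*(297*(-9)) = 88 + (82*(-101))*(-2673) = 88 - 8282*(-2673) = 88 + 22137786 = 22137874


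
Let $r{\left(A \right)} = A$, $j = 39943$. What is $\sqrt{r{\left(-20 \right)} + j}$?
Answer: $\sqrt{39923} \approx 199.81$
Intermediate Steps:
$\sqrt{r{\left(-20 \right)} + j} = \sqrt{-20 + 39943} = \sqrt{39923}$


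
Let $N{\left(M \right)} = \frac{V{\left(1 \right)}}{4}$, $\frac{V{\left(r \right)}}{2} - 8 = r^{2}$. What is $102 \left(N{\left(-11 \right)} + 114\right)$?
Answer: $12087$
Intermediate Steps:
$V{\left(r \right)} = 16 + 2 r^{2}$
$N{\left(M \right)} = \frac{9}{2}$ ($N{\left(M \right)} = \frac{16 + 2 \cdot 1^{2}}{4} = \frac{16 + 2 \cdot 1}{4} = \frac{16 + 2}{4} = \frac{1}{4} \cdot 18 = \frac{9}{2}$)
$102 \left(N{\left(-11 \right)} + 114\right) = 102 \left(\frac{9}{2} + 114\right) = 102 \cdot \frac{237}{2} = 12087$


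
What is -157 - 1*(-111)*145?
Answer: 15938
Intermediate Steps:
-157 - 1*(-111)*145 = -157 + 111*145 = -157 + 16095 = 15938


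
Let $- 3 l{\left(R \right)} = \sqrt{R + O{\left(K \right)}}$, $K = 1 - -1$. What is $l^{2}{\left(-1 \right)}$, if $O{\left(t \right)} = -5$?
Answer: $- \frac{2}{3} \approx -0.66667$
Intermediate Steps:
$K = 2$ ($K = 1 + 1 = 2$)
$l{\left(R \right)} = - \frac{\sqrt{-5 + R}}{3}$ ($l{\left(R \right)} = - \frac{\sqrt{R - 5}}{3} = - \frac{\sqrt{-5 + R}}{3}$)
$l^{2}{\left(-1 \right)} = \left(- \frac{\sqrt{-5 - 1}}{3}\right)^{2} = \left(- \frac{\sqrt{-6}}{3}\right)^{2} = \left(- \frac{i \sqrt{6}}{3}\right)^{2} = - \frac{2}{3}$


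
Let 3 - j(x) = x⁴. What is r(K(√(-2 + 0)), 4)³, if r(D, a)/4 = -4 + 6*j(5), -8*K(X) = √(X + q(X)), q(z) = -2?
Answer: -3337340944384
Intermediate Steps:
j(x) = 3 - x⁴
K(X) = -√(-2 + X)/8 (K(X) = -√(X - 2)/8 = -√(-2 + X)/8)
r(D, a) = -14944 (r(D, a) = 4*(-4 + 6*(3 - 1*5⁴)) = 4*(-4 + 6*(3 - 1*625)) = 4*(-4 + 6*(3 - 625)) = 4*(-4 + 6*(-622)) = 4*(-4 - 3732) = 4*(-3736) = -14944)
r(K(√(-2 + 0)), 4)³ = (-14944)³ = -3337340944384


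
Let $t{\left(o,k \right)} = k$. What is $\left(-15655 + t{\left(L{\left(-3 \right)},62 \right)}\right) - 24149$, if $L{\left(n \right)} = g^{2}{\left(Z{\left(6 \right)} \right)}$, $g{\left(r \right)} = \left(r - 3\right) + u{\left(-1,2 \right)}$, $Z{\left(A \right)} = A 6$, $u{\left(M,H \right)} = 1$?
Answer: $-39742$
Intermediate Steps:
$Z{\left(A \right)} = 6 A$
$g{\left(r \right)} = -2 + r$ ($g{\left(r \right)} = \left(r - 3\right) + 1 = \left(-3 + r\right) + 1 = -2 + r$)
$L{\left(n \right)} = 1156$ ($L{\left(n \right)} = \left(-2 + 6 \cdot 6\right)^{2} = \left(-2 + 36\right)^{2} = 34^{2} = 1156$)
$\left(-15655 + t{\left(L{\left(-3 \right)},62 \right)}\right) - 24149 = \left(-15655 + 62\right) - 24149 = -15593 - 24149 = -39742$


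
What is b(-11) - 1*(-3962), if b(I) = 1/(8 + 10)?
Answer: 71317/18 ≈ 3962.1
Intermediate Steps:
b(I) = 1/18
b(-11) - 1*(-3962) = 1/18 - 1*(-3962) = 1/18 + 3962 = 71317/18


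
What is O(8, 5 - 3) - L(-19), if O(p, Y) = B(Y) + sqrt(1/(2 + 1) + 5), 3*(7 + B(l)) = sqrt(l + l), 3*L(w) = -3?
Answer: -16/3 + 4*sqrt(3)/3 ≈ -3.0239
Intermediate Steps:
L(w) = -1 (L(w) = (1/3)*(-3) = -1)
B(l) = -7 + sqrt(2)*sqrt(l)/3 (B(l) = -7 + sqrt(l + l)/3 = -7 + sqrt(2*l)/3 = -7 + (sqrt(2)*sqrt(l))/3 = -7 + sqrt(2)*sqrt(l)/3)
O(p, Y) = -7 + 4*sqrt(3)/3 + sqrt(2)*sqrt(Y)/3 (O(p, Y) = (-7 + sqrt(2)*sqrt(Y)/3) + sqrt(1/(2 + 1) + 5) = (-7 + sqrt(2)*sqrt(Y)/3) + sqrt(1/3 + 5) = (-7 + sqrt(2)*sqrt(Y)/3) + sqrt(16/3) = (-7 + sqrt(2)*sqrt(Y)/3) + 4*sqrt(3)/3 = -7 + 4*sqrt(3)/3 + sqrt(2)*sqrt(Y)/3)
O(8, 5 - 3) - L(-19) = (-7 + 4*sqrt(3)/3 + sqrt(2)*sqrt(5 - 3)/3) - 1*(-1) = (-7 + 4*sqrt(3)/3 + sqrt(2)*sqrt(2)/3) + 1 = (-7 + 4*sqrt(3)/3 + 2/3) + 1 = (-19/3 + 4*sqrt(3)/3) + 1 = -16/3 + 4*sqrt(3)/3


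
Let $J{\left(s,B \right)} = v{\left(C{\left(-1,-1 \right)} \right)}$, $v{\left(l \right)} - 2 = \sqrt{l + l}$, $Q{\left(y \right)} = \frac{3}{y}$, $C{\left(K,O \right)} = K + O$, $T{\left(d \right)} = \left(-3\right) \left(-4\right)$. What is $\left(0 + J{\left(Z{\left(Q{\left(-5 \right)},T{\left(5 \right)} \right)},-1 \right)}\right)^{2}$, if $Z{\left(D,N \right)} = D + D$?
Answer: $8 i \approx 8.0 i$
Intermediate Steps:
$T{\left(d \right)} = 12$
$v{\left(l \right)} = 2 + \sqrt{2} \sqrt{l}$ ($v{\left(l \right)} = 2 + \sqrt{l + l} = 2 + \sqrt{2 l} = 2 + \sqrt{2} \sqrt{l}$)
$Z{\left(D,N \right)} = 2 D$
$J{\left(s,B \right)} = 2 + 2 i$ ($J{\left(s,B \right)} = 2 + \sqrt{2} \sqrt{-1 - 1} = 2 + \sqrt{2} \sqrt{-2} = 2 + \sqrt{2} i \sqrt{2} = 2 + 2 i$)
$\left(0 + J{\left(Z{\left(Q{\left(-5 \right)},T{\left(5 \right)} \right)},-1 \right)}\right)^{2} = \left(0 + \left(2 + 2 i\right)\right)^{2} = \left(2 + 2 i\right)^{2}$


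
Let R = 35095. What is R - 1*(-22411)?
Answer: 57506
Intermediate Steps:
R - 1*(-22411) = 35095 - 1*(-22411) = 35095 + 22411 = 57506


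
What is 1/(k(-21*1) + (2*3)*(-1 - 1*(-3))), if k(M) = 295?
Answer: 1/307 ≈ 0.0032573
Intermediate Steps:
1/(k(-21*1) + (2*3)*(-1 - 1*(-3))) = 1/(295 + (2*3)*(-1 - 1*(-3))) = 1/(295 + 6*(-1 + 3)) = 1/(295 + 6*2) = 1/(295 + 12) = 1/307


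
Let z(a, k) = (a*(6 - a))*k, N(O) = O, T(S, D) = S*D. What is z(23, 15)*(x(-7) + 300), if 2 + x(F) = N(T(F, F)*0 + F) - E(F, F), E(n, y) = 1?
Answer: -1700850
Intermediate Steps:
T(S, D) = D*S
z(a, k) = a*k*(6 - a)
x(F) = -3 + F (x(F) = -2 + (((F*F)*0 + F) - 1*1) = -2 + ((F²*0 + F) - 1) = -2 + ((0 + F) - 1) = -2 + (F - 1) = -2 + (-1 + F) = -3 + F)
z(23, 15)*(x(-7) + 300) = (23*15*(6 - 1*23))*((-3 - 7) + 300) = (23*15*(6 - 23))*(-10 + 300) = (23*15*(-17))*290 = -5865*290 = -1700850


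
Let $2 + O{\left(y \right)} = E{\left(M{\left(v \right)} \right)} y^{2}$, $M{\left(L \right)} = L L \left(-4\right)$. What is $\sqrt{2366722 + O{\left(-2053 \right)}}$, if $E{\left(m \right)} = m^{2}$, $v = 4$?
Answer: $144 \sqrt{832669} \approx 1.314 \cdot 10^{5}$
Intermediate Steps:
$M{\left(L \right)} = - 4 L^{2}$ ($M{\left(L \right)} = L^{2} \left(-4\right) = - 4 L^{2}$)
$O{\left(y \right)} = -2 + 4096 y^{2}$ ($O{\left(y \right)} = -2 + \left(- 4 \cdot 4^{2}\right)^{2} y^{2} = -2 + \left(\left(-4\right) 16\right)^{2} y^{2} = -2 + \left(-64\right)^{2} y^{2} = -2 + 4096 y^{2}$)
$\sqrt{2366722 + O{\left(-2053 \right)}} = \sqrt{2366722 - \left(2 - 4096 \left(-2053\right)^{2}\right)} = \sqrt{2366722 + \left(-2 + 4096 \cdot 4214809\right)} = \sqrt{2366722 + \left(-2 + 17263857664\right)} = \sqrt{2366722 + 17263857662} = \sqrt{17266224384} = 144 \sqrt{832669}$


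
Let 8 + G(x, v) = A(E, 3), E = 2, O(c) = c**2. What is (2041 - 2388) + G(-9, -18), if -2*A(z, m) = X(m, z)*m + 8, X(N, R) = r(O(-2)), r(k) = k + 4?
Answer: -371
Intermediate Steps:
r(k) = 4 + k
X(N, R) = 8 (X(N, R) = 4 + (-2)**2 = 4 + 4 = 8)
A(z, m) = -4 - 4*m (A(z, m) = -(8*m + 8)/2 = -(8 + 8*m)/2 = -4 - 4*m)
G(x, v) = -24 (G(x, v) = -8 + (-4 - 4*3) = -8 + (-4 - 12) = -8 - 16 = -24)
(2041 - 2388) + G(-9, -18) = (2041 - 2388) - 24 = -347 - 24 = -371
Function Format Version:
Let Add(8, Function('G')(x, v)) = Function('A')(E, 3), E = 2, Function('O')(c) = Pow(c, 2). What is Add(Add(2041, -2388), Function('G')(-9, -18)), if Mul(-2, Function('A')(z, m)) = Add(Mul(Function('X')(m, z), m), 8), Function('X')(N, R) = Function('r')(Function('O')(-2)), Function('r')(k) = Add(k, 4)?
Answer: -371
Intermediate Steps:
Function('r')(k) = Add(4, k)
Function('X')(N, R) = 8 (Function('X')(N, R) = Add(4, Pow(-2, 2)) = Add(4, 4) = 8)
Function('A')(z, m) = Add(-4, Mul(-4, m)) (Function('A')(z, m) = Mul(Rational(-1, 2), Add(Mul(8, m), 8)) = Mul(Rational(-1, 2), Add(8, Mul(8, m))) = Add(-4, Mul(-4, m)))
Function('G')(x, v) = -24 (Function('G')(x, v) = Add(-8, Add(-4, Mul(-4, 3))) = Add(-8, Add(-4, -12)) = Add(-8, -16) = -24)
Add(Add(2041, -2388), Function('G')(-9, -18)) = Add(Add(2041, -2388), -24) = Add(-347, -24) = -371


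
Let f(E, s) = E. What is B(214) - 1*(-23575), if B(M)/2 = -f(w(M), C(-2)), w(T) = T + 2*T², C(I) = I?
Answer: -160037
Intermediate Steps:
B(M) = -2*M*(1 + 2*M) (B(M) = 2*(-M*(1 + 2*M)) = -2*M*(1 + 2*M))
B(214) - 1*(-23575) = -2*214*(1 + 2*214) - 1*(-23575) = -2*214*(1 + 428) + 23575 = -2*214*429 + 23575 = -183612 + 23575 = -160037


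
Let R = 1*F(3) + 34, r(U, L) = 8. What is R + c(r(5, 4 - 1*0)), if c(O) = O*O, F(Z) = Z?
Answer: 101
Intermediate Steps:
c(O) = O²
R = 37 (R = 1*3 + 34 = 3 + 34 = 37)
R + c(r(5, 4 - 1*0)) = 37 + 8² = 37 + 64 = 101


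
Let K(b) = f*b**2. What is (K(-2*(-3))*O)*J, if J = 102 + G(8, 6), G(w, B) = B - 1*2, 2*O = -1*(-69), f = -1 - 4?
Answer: -658260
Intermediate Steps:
f = -5
O = 69/2 (O = (-1*(-69))/2 = (1/2)*69 = 69/2 ≈ 34.500)
G(w, B) = -2 + B (G(w, B) = B - 2 = -2 + B)
K(b) = -5*b**2
J = 106 (J = 102 + (-2 + 6) = 102 + 4 = 106)
(K(-2*(-3))*O)*J = (-5*(-2*(-3))**2*(69/2))*106 = (-5*6**2*(69/2))*106 = (-5*36*(69/2))*106 = -180*69/2*106 = -6210*106 = -658260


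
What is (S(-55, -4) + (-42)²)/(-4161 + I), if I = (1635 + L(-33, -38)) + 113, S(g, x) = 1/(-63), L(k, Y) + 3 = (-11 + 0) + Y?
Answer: -111131/155295 ≈ -0.71561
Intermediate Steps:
L(k, Y) = -14 + Y (L(k, Y) = -3 + ((-11 + 0) + Y) = -3 + (-11 + Y) = -14 + Y)
S(g, x) = -1/63
I = 1696 (I = (1635 + (-14 - 38)) + 113 = (1635 - 52) + 113 = 1583 + 113 = 1696)
(S(-55, -4) + (-42)²)/(-4161 + I) = (-1/63 + (-42)²)/(-4161 + 1696) = (-1/63 + 1764)/(-2465) = (111131/63)*(-1/2465) = -111131/155295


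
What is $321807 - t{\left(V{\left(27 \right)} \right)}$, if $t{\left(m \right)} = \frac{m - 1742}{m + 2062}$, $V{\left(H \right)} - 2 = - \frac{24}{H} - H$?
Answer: $\frac{5897129186}{18325} \approx 3.2181 \cdot 10^{5}$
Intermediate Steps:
$V{\left(H \right)} = 2 - H - \frac{24}{H}$ ($V{\left(H \right)} = 2 - \left(H + \frac{24}{H}\right) = 2 - H - \frac{24}{H}$)
$t{\left(m \right)} = \frac{-1742 + m}{2062 + m}$
$321807 - t{\left(V{\left(27 \right)} \right)} = 321807 - \frac{-1742 - \left(25 + \frac{8}{9}\right)}{2062 - \left(25 + \frac{8}{9}\right)} = 321807 - \frac{-1742 - \frac{233}{9}}{2062 - \frac{233}{9}} = 321807 - \frac{1}{\frac{18325}{9}} \left(- \frac{15911}{9}\right) = 321807 - \frac{9}{18325} \left(- \frac{15911}{9}\right) = 321807 - - \frac{15911}{18325} = 321807 + \frac{15911}{18325} = \frac{5897129186}{18325}$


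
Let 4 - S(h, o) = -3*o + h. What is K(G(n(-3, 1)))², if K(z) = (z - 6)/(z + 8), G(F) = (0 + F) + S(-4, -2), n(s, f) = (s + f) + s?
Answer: 81/25 ≈ 3.2400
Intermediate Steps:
n(s, f) = f + 2*s (n(s, f) = (f + s) + s = f + 2*s)
S(h, o) = 4 - h + 3*o (S(h, o) = 4 - (-3*o + h) = 4 - (h - 3*o) = 4 + (-h + 3*o) = 4 - h + 3*o)
G(F) = 2 + F (G(F) = (0 + F) + (4 - 1*(-4) + 3*(-2)) = F + (4 + 4 - 6) = F + 2 = 2 + F)
K(z) = (-6 + z)/(8 + z)
K(G(n(-3, 1)))² = ((-6 + (2 + (1 + 2*(-3))))/(8 + (2 + (1 + 2*(-3)))))² = ((-6 + (2 + (1 - 6)))/(8 + (2 + (1 - 6))))² = ((-6 + (2 - 5))/(8 + (2 - 5)))² = ((-6 - 3)/(8 - 3))² = (-9/5)² = 81/25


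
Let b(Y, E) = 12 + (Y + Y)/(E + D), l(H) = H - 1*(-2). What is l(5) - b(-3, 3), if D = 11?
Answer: -32/7 ≈ -4.5714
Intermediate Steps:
l(H) = 2 + H (l(H) = H + 2 = 2 + H)
b(Y, E) = 12 + 2*Y/(11 + E) (b(Y, E) = 12 + (Y + Y)/(E + 11) = 12 + (2*Y)/(11 + E) = 12 + 2*Y/(11 + E))
l(5) - b(-3, 3) = (2 + 5) - 2*(66 - 3 + 6*3)/(11 + 3) = 7 - 2*(66 - 3 + 18)/14 = 7 - 2*81/14 = 7 - 1*81/7 = 7 - 81/7 = -32/7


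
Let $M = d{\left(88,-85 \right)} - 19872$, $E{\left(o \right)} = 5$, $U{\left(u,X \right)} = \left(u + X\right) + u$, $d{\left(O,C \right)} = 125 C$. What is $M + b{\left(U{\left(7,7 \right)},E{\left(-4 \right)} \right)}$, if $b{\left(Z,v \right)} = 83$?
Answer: $-30414$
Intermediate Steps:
$U{\left(u,X \right)} = X + 2 u$ ($U{\left(u,X \right)} = \left(X + u\right) + u = X + 2 u$)
$M = -30497$ ($M = 125 \left(-85\right) - 19872 = -10625 - 19872 = -30497$)
$M + b{\left(U{\left(7,7 \right)},E{\left(-4 \right)} \right)} = -30497 + 83 = -30414$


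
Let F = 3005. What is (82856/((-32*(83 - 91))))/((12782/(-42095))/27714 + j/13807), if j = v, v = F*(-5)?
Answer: -83412863782316085/280458471229184 ≈ -297.42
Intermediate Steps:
v = -15025 (v = 3005*(-5) = -15025)
j = -15025
(82856/((-32*(83 - 91))))/((12782/(-42095))/27714 + j/13807) = (82856/((-32*(83 - 91))))/((12782/(-42095))/27714 - 15025/13807) = (82856/((-32*(-8))))/((12782*(-1/42095))*(1/27714) - 15025*1/13807) = (82856/256)/(-12782/42095*1/27714 - 15025/13807) = (82856*(1/256))/(-6391/583310415 - 15025/13807) = 10357/(32*(-8764327225912/8053766899905)) = (10357/32)*(-8053766899905/8764327225912) = -83412863782316085/280458471229184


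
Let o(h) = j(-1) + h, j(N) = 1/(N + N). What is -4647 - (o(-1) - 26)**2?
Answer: -21613/4 ≈ -5403.3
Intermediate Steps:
j(N) = 1/(2*N)
o(h) = -1/2 + h (o(h) = (1/2)/(-1) + h = (1/2)*(-1) + h = -1/2 + h)
-4647 - (o(-1) - 26)**2 = -4647 - ((-1/2 - 1) - 26)**2 = -4647 - (-3/2 - 26)**2 = -4647 - (-55/2)**2 = -4647 - 1*3025/4 = -4647 - 3025/4 = -21613/4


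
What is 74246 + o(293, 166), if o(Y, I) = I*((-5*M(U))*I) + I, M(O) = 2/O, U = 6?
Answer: 85456/3 ≈ 28485.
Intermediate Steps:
o(Y, I) = I - 5*I²/3 (o(Y, I) = I*((-10/6)*I) + I = I*((-5*⅓)*I) + I = I*(-5*I/3) + I = -5*I²/3 + I = I - 5*I²/3)
74246 + o(293, 166) = 74246 + (⅓)*166*(3 - 5*166) = 74246 + (⅓)*166*(3 - 830) = 74246 + (⅓)*166*(-827) = 74246 - 137282/3 = 85456/3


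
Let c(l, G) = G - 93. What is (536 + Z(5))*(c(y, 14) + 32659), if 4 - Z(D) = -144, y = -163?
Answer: 22284720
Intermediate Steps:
c(l, G) = -93 + G
Z(D) = 148 (Z(D) = 4 - 1*(-144) = 4 + 144 = 148)
(536 + Z(5))*(c(y, 14) + 32659) = (536 + 148)*((-93 + 14) + 32659) = 684*(-79 + 32659) = 684*32580 = 22284720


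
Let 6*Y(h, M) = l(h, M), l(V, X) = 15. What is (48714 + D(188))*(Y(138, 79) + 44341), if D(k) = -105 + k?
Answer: 4327659539/2 ≈ 2.1638e+9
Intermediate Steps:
Y(h, M) = 5/2 (Y(h, M) = (⅙)*15 = 5/2)
(48714 + D(188))*(Y(138, 79) + 44341) = (48714 + (-105 + 188))*(5/2 + 44341) = (48714 + 83)*(88687/2) = 48797*(88687/2) = 4327659539/2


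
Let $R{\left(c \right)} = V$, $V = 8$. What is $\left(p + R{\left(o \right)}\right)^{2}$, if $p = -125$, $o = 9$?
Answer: $13689$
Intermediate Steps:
$R{\left(c \right)} = 8$
$\left(p + R{\left(o \right)}\right)^{2} = \left(-125 + 8\right)^{2} = \left(-117\right)^{2} = 13689$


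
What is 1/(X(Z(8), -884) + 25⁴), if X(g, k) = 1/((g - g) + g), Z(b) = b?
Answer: 8/3125001 ≈ 2.5600e-6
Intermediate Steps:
X(g, k) = 1/g (X(g, k) = 1/(0 + g) = 1/g)
1/(X(Z(8), -884) + 25⁴) = 1/(1/8 + 25⁴) = 1/(⅛ + 390625) = 1/(3125001/8) = 8/3125001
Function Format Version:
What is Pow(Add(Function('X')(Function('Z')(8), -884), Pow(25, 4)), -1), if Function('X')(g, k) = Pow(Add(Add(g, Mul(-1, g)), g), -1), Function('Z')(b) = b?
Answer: Rational(8, 3125001) ≈ 2.5600e-6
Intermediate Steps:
Function('X')(g, k) = Pow(g, -1) (Function('X')(g, k) = Pow(Add(0, g), -1) = Pow(g, -1))
Pow(Add(Function('X')(Function('Z')(8), -884), Pow(25, 4)), -1) = Pow(Add(Pow(8, -1), Pow(25, 4)), -1) = Pow(Add(Rational(1, 8), 390625), -1) = Pow(Rational(3125001, 8), -1) = Rational(8, 3125001)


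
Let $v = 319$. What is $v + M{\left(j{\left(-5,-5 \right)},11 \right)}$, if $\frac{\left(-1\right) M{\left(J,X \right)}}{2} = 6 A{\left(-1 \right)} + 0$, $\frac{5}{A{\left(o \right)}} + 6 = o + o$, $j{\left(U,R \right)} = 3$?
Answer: $\frac{653}{2} \approx 326.5$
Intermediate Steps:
$A{\left(o \right)} = \frac{5}{-6 + 2 o}$ ($A{\left(o \right)} = \frac{5}{-6 + \left(o + o\right)} = \frac{5}{-6 + 2 o}$)
$M{\left(J,X \right)} = \frac{15}{2}$ ($M{\left(J,X \right)} = - 2 \left(6 \frac{5}{2 \left(-3 - 1\right)} + 0\right) = - 2 \left(6 \frac{5}{2 \left(-4\right)} + 0\right) = - 2 \left(6 \cdot \frac{5}{2} \left(- \frac{1}{4}\right) + 0\right) = - 2 \left(6 \left(- \frac{5}{8}\right) + 0\right) = - 2 \left(- \frac{15}{4} + 0\right) = \left(-2\right) \left(- \frac{15}{4}\right) = \frac{15}{2}$)
$v + M{\left(j{\left(-5,-5 \right)},11 \right)} = 319 + \frac{15}{2} = \frac{653}{2}$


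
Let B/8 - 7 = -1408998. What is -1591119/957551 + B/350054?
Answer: -5675211749377/167597278877 ≈ -33.862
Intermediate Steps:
B = -11271928 (B = 56 + 8*(-1408998) = 56 - 11271984 = -11271928)
-1591119/957551 + B/350054 = -1591119/957551 - 11271928/350054 = -1591119*1/957551 - 11271928*1/350054 = -1591119/957551 - 5635964/175027 = -5675211749377/167597278877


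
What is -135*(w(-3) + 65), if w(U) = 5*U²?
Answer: -14850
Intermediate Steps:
-135*(w(-3) + 65) = -135*(5*(-3)² + 65) = -135*(5*9 + 65) = -135*(45 + 65) = -135*110 = -14850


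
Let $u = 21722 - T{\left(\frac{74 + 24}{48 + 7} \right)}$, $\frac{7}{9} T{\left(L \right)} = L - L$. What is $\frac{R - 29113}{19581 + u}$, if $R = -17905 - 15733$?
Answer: $- \frac{62751}{41303} \approx -1.5193$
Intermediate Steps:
$R = -33638$ ($R = -17905 - 15733 = -33638$)
$T{\left(L \right)} = 0$ ($T{\left(L \right)} = \frac{9 \left(L - L\right)}{7} = \frac{9}{7} \cdot 0 = 0$)
$u = 21722$ ($u = 21722 - 0 = 21722 + 0 = 21722$)
$\frac{R - 29113}{19581 + u} = \frac{-33638 - 29113}{19581 + 21722} = - \frac{62751}{41303}$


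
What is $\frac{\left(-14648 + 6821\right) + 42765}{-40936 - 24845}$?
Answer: $- \frac{3882}{7309} \approx -0.53113$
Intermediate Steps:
$\frac{\left(-14648 + 6821\right) + 42765}{-40936 - 24845} = \frac{-7827 + 42765}{-65781} = 34938 \left(- \frac{1}{65781}\right) = - \frac{3882}{7309}$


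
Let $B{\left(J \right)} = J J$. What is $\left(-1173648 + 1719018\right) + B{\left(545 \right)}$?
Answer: $842395$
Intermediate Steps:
$B{\left(J \right)} = J^{2}$
$\left(-1173648 + 1719018\right) + B{\left(545 \right)} = \left(-1173648 + 1719018\right) + 545^{2} = 545370 + 297025 = 842395$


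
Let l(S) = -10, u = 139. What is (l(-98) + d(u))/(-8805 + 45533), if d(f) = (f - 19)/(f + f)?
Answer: -665/2552596 ≈ -0.00026052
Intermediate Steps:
d(f) = (-19 + f)/(2*f) (d(f) = (-19 + f)/((2*f)) = (-19 + f)*(1/(2*f)) = (-19 + f)/(2*f))
(l(-98) + d(u))/(-8805 + 45533) = (-10 + (½)*(-19 + 139)/139)/(-8805 + 45533) = (-10 + (½)*(1/139)*120)/36728 = (-10 + 60/139)*(1/36728) = -1330/139*1/36728 = -665/2552596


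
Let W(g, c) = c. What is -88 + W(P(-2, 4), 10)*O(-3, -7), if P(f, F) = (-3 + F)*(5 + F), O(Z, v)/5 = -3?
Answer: -238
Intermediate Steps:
O(Z, v) = -15 (O(Z, v) = 5*(-3) = -15)
-88 + W(P(-2, 4), 10)*O(-3, -7) = -88 + 10*(-15) = -88 - 150 = -238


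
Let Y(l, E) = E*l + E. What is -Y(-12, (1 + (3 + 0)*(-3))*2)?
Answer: -176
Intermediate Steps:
Y(l, E) = E + E*l
-Y(-12, (1 + (3 + 0)*(-3))*2) = -(1 + (3 + 0)*(-3))*2*(1 - 12) = -(1 + 3*(-3))*2*(-11) = -(1 - 9)*2*(-11) = -(-8*2)*(-11) = -(-16)*(-11) = -1*176 = -176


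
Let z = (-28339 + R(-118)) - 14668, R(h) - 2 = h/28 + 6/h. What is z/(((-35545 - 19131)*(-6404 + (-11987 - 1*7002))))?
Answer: -35525653/1146808213768 ≈ -3.0978e-5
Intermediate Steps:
R(h) = 2 + 6/h + h/28 (R(h) = 2 + (h/28 + 6/h) = 2 + (6/h + h/28) = 2 + 6/h + h/28)
z = -35525653/826 (z = (-28339 + (2 + 6/(-118) + (1/28)*(-118))) - 14668 = (-28339 + (2 + 6*(-1/118) - 59/14)) - 14668 = (-28339 + (2 - 3/59 - 59/14)) - 14668 = (-28339 - 1871/826) - 14668 = -23409885/826 - 14668 = -35525653/826 ≈ -43009.)
z/(((-35545 - 19131)*(-6404 + (-11987 - 1*7002)))) = -35525653*1/((-35545 - 19131)*(-6404 + (-11987 - 1*7002)))/826 = -35525653*(-1/(54676*(-6404 + (-11987 - 7002))))/826 = -35525653*(-1/(54676*(-6404 - 18989)))/826 = -35525653/(826*((-54676*(-25393)))) = -35525653/826/1388387668 = -35525653/826*1/1388387668 = -35525653/1146808213768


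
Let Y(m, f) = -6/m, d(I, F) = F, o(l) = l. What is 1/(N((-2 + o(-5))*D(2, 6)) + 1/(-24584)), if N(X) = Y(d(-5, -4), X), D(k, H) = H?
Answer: 24584/36875 ≈ 0.66669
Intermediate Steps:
N(X) = 3/2 (N(X) = -6/(-4) = -6*(-¼) = 3/2)
1/(N((-2 + o(-5))*D(2, 6)) + 1/(-24584)) = 1/(3/2 + 1/(-24584)) = 1/(3/2 - 1/24584) = 1/(36875/24584) = 24584/36875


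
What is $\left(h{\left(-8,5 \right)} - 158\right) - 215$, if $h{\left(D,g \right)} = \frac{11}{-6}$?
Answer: $- \frac{2249}{6} \approx -374.83$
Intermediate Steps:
$h{\left(D,g \right)} = - \frac{11}{6}$ ($h{\left(D,g \right)} = 11 \left(- \frac{1}{6}\right) = - \frac{11}{6}$)
$\left(h{\left(-8,5 \right)} - 158\right) - 215 = \left(- \frac{11}{6} - 158\right) - 215 = - \frac{959}{6} - 215 = - \frac{2249}{6}$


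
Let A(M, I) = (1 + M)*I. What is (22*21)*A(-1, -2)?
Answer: 0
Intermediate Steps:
A(M, I) = I*(1 + M)
(22*21)*A(-1, -2) = (22*21)*(-2*(1 - 1)) = 462*(-2*0) = 462*0 = 0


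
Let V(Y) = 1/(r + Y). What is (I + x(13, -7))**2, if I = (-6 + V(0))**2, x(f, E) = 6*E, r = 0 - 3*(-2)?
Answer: 82369/1296 ≈ 63.556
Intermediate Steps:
r = 6 (r = 0 + 6 = 6)
V(Y) = 1/(6 + Y)
I = 1225/36 (I = (-6 + 1/(6 + 0))**2 = (-6 + 1/6)**2 = (-35/6)**2 = 1225/36 ≈ 34.028)
(I + x(13, -7))**2 = (1225/36 + 6*(-7))**2 = (1225/36 - 42)**2 = (-287/36)**2 = 82369/1296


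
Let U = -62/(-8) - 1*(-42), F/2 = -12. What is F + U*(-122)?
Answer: -12187/2 ≈ -6093.5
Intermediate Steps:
F = -24 (F = 2*(-12) = -24)
U = 199/4 (U = -62*(-1/8) + 42 = 31/4 + 42 = 199/4 ≈ 49.750)
F + U*(-122) = -24 + (199/4)*(-122) = -24 - 12139/2 = -12187/2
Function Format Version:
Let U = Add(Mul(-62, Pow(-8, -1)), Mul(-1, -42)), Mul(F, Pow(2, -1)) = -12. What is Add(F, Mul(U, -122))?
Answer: Rational(-12187, 2) ≈ -6093.5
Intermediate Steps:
F = -24 (F = Mul(2, -12) = -24)
U = Rational(199, 4) (U = Add(Mul(-62, Rational(-1, 8)), 42) = Add(Rational(31, 4), 42) = Rational(199, 4) ≈ 49.750)
Add(F, Mul(U, -122)) = Add(-24, Mul(Rational(199, 4), -122)) = Add(-24, Rational(-12139, 2)) = Rational(-12187, 2)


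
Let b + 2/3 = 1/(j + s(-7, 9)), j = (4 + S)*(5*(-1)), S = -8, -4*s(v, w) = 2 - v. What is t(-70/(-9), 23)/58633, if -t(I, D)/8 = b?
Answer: 1040/12488829 ≈ 8.3274e-5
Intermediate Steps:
s(v, w) = -½ + v/4 (s(v, w) = -(2 - v)/4 = -½ + v/4)
j = 20 (j = (4 - 8)*(5*(-1)) = -4*(-5) = 20)
b = -130/213 (b = -⅔ + 1/(20 + (-½ + (¼)*(-7))) = -⅔ + 1/(20 + (-½ - 7/4)) = -⅔ + 1/(20 - 9/4) = -⅔ + 1/(71/4) = -⅔ + 4/71 = -130/213 ≈ -0.61033)
t(I, D) = 1040/213 (t(I, D) = -8*(-130/213) = 1040/213)
t(-70/(-9), 23)/58633 = (1040/213)/58633 = (1040/213)*(1/58633) = 1040/12488829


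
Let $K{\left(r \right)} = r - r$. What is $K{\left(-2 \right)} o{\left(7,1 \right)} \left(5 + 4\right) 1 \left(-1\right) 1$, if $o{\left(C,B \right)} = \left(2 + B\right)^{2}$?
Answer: $0$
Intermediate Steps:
$K{\left(r \right)} = 0$
$K{\left(-2 \right)} o{\left(7,1 \right)} \left(5 + 4\right) 1 \left(-1\right) 1 = 0 \left(2 + 1\right)^{2} \left(5 + 4\right) 1 \left(-1\right) 1 = 0 \cdot 3^{2} \cdot 9 \left(\left(-1\right) 1\right) = 0 \cdot 9 \cdot 9 \left(-1\right) = 0 \left(-9\right) = 0$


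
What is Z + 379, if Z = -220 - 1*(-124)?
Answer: 283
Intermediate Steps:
Z = -96 (Z = -220 + 124 = -96)
Z + 379 = -96 + 379 = 283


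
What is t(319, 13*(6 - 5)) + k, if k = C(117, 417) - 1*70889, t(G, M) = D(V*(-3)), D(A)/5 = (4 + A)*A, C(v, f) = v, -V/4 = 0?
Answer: -70772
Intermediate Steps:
V = 0 (V = -4*0 = 0)
D(A) = 5*A*(4 + A) (D(A) = 5*((4 + A)*A) = 5*(A*(4 + A)) = 5*A*(4 + A))
t(G, M) = 0 (t(G, M) = 5*(0*(-3))*(4 + 0*(-3)) = 5*0*(4 + 0) = 5*0*4 = 0)
k = -70772 (k = 117 - 1*70889 = 117 - 70889 = -70772)
t(319, 13*(6 - 5)) + k = 0 - 70772 = -70772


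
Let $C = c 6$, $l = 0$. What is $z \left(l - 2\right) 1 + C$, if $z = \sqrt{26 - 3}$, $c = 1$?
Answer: $6 - 2 \sqrt{23} \approx -3.5917$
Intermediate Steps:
$z = \sqrt{23} \approx 4.7958$
$C = 6$ ($C = 1 \cdot 6 = 6$)
$z \left(l - 2\right) 1 + C = \sqrt{23} \left(0 - 2\right) 1 + 6 = \sqrt{23} \left(\left(-2\right) 1\right) + 6 = \sqrt{23} \left(-2\right) + 6 = - 2 \sqrt{23} + 6 = 6 - 2 \sqrt{23}$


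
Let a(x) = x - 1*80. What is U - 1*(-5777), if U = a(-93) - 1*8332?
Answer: -2728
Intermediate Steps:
a(x) = -80 + x (a(x) = x - 80 = -80 + x)
U = -8505 (U = (-80 - 93) - 1*8332 = -173 - 8332 = -8505)
U - 1*(-5777) = -8505 - 1*(-5777) = -8505 + 5777 = -2728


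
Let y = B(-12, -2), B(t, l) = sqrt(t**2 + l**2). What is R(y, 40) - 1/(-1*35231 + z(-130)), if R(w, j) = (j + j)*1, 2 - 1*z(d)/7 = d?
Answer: 2744561/34307 ≈ 80.000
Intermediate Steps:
B(t, l) = sqrt(l**2 + t**2)
z(d) = 14 - 7*d
y = 2*sqrt(37) (y = sqrt((-2)**2 + (-12)**2) = sqrt(4 + 144) = sqrt(148) = 2*sqrt(37) ≈ 12.166)
R(w, j) = 2*j (R(w, j) = (2*j)*1 = 2*j)
R(y, 40) - 1/(-1*35231 + z(-130)) = 2*40 - 1/(-1*35231 + (14 - 7*(-130))) = 80 - 1/(-35231 + (14 + 910)) = 80 - 1/(-35231 + 924) = 80 - 1/(-34307) = 80 - 1*(-1/34307) = 80 + 1/34307 = 2744561/34307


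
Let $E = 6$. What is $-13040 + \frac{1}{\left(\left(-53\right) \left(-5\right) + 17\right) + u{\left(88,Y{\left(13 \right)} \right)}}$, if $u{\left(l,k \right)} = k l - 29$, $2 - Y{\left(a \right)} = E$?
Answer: $- \frac{1290961}{99} \approx -13040.0$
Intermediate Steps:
$Y{\left(a \right)} = -4$ ($Y{\left(a \right)} = 2 - 6 = -4$)
$u{\left(l,k \right)} = -29 + k l$
$-13040 + \frac{1}{\left(\left(-53\right) \left(-5\right) + 17\right) + u{\left(88,Y{\left(13 \right)} \right)}} = -13040 + \frac{1}{\left(\left(-53\right) \left(-5\right) + 17\right) - 381} = -13040 + \frac{1}{\left(265 + 17\right) - 381} = -13040 + \frac{1}{282 - 381} = -13040 + \frac{1}{-99} = -13040 - \frac{1}{99} = - \frac{1290961}{99}$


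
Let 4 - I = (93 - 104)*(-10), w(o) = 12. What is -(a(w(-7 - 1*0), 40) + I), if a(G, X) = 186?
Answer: -80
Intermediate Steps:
I = -106 (I = 4 - (93 - 104)*(-10) = 4 - (-11)*(-10) = 4 - 1*110 = 4 - 110 = -106)
-(a(w(-7 - 1*0), 40) + I) = -(186 - 106) = -1*80 = -80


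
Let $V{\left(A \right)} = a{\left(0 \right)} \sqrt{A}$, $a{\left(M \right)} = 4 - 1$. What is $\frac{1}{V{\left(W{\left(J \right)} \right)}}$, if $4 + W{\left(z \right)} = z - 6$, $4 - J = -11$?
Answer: $\frac{\sqrt{5}}{15} \approx 0.14907$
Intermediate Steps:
$J = 15$ ($J = 4 - -11 = 4 + 11 = 15$)
$a{\left(M \right)} = 3$ ($a{\left(M \right)} = 4 - 1 = 3$)
$W{\left(z \right)} = -10 + z$ ($W{\left(z \right)} = -4 + \left(z - 6\right) = -4 + \left(-6 + z\right) = -10 + z$)
$V{\left(A \right)} = 3 \sqrt{A}$
$\frac{1}{V{\left(W{\left(J \right)} \right)}} = \frac{1}{3 \sqrt{-10 + 15}} = \frac{1}{3 \sqrt{5}} = \frac{\sqrt{5}}{15}$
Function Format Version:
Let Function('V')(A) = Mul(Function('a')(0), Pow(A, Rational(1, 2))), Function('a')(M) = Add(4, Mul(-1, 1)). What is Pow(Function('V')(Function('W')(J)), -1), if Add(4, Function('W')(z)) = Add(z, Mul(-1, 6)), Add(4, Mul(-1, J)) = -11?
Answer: Mul(Rational(1, 15), Pow(5, Rational(1, 2))) ≈ 0.14907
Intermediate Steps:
J = 15 (J = Add(4, Mul(-1, -11)) = Add(4, 11) = 15)
Function('a')(M) = 3 (Function('a')(M) = Add(4, -1) = 3)
Function('W')(z) = Add(-10, z) (Function('W')(z) = Add(-4, Add(z, Mul(-1, 6))) = Add(-4, Add(z, -6)) = Add(-4, Add(-6, z)) = Add(-10, z))
Function('V')(A) = Mul(3, Pow(A, Rational(1, 2)))
Pow(Function('V')(Function('W')(J)), -1) = Pow(Mul(3, Pow(Add(-10, 15), Rational(1, 2))), -1) = Pow(Mul(3, Pow(5, Rational(1, 2))), -1) = Mul(Rational(1, 15), Pow(5, Rational(1, 2)))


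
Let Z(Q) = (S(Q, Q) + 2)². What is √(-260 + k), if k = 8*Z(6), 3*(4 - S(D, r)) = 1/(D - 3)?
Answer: 2*√353/9 ≈ 4.1752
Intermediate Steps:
S(D, r) = 4 - 1/(3*(-3 + D)) (S(D, r) = 4 - 1/(3*(D - 3)) = 4 - 1/(3*(-3 + D)))
Z(Q) = (2 + (-37 + 12*Q)/(3*(-3 + Q)))² (Z(Q) = ((-37 + 12*Q)/(3*(-3 + Q)) + 2)² = (2 + (-37 + 12*Q)/(3*(-3 + Q)))²)
k = 22472/81 (k = 8*((-55 + 18*6)²/(9*(-3 + 6)²)) = 8*((⅑)*(-55 + 108)²/3²) = 8*((⅑)*53²*(⅑)) = 8*((⅑)*2809*(⅑)) = 8*(2809/81) = 22472/81 ≈ 277.43)
√(-260 + k) = √(-260 + 22472/81) = √(1412/81) = 2*√353/9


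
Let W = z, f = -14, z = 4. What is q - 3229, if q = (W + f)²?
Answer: -3129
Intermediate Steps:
W = 4
q = 100 (q = (4 - 14)² = (-10)² = 100)
q - 3229 = 100 - 3229 = -3129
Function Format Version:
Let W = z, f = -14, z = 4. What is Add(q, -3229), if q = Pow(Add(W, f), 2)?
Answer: -3129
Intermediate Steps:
W = 4
q = 100 (q = Pow(Add(4, -14), 2) = Pow(-10, 2) = 100)
Add(q, -3229) = Add(100, -3229) = -3129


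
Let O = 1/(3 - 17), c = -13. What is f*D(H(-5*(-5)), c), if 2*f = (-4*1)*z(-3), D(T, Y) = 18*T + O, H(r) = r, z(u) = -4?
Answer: 25196/7 ≈ 3599.4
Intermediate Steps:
O = -1/14 (O = 1/(-14) = -1/14 ≈ -0.071429)
D(T, Y) = -1/14 + 18*T (D(T, Y) = 18*T - 1/14 = -1/14 + 18*T)
f = 8 (f = (-4*1*(-4))/2 = (-4*(-4))/2 = (½)*16 = 8)
f*D(H(-5*(-5)), c) = 8*(-1/14 + 18*(-5*(-5))) = 8*(-1/14 + 18*25) = 8*(-1/14 + 450) = 8*(6299/14) = 25196/7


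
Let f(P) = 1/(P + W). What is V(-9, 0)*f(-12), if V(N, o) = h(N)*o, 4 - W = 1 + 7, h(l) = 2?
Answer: 0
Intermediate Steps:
W = -4 (W = 4 - (1 + 7) = 4 - 1*8 = 4 - 8 = -4)
V(N, o) = 2*o
f(P) = 1/(-4 + P) (f(P) = 1/(P - 4) = 1/(-4 + P))
V(-9, 0)*f(-12) = (2*0)/(-4 - 12) = 0/(-16) = 0*(-1/16) = 0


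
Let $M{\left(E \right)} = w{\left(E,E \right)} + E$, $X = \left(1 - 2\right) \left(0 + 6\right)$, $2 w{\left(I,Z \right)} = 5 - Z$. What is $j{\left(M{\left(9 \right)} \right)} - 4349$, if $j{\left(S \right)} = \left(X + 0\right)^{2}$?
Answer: $-4313$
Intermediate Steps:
$w{\left(I,Z \right)} = \frac{5}{2} - \frac{Z}{2}$ ($w{\left(I,Z \right)} = \frac{5 - Z}{2} = \frac{5}{2} - \frac{Z}{2}$)
$X = -6$ ($X = \left(-1\right) 6 = -6$)
$M{\left(E \right)} = \frac{5}{2} + \frac{E}{2}$ ($M{\left(E \right)} = \left(\frac{5}{2} - \frac{E}{2}\right) + E = \frac{5}{2} + \frac{E}{2}$)
$j{\left(S \right)} = 36$ ($j{\left(S \right)} = \left(-6 + 0\right)^{2} = \left(-6\right)^{2} = 36$)
$j{\left(M{\left(9 \right)} \right)} - 4349 = 36 - 4349 = -4313$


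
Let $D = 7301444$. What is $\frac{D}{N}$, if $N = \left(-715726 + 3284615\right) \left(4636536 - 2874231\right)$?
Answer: $\frac{7301444}{4527165929145} \approx 1.6128 \cdot 10^{-6}$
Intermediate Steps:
$N = 4527165929145$ ($N = 2568889 \cdot 1762305 = 4527165929145$)
$\frac{D}{N} = \frac{7301444}{4527165929145}$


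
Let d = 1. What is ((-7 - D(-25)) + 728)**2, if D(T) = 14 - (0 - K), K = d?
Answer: 498436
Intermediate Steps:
K = 1
D(T) = 15 (D(T) = 14 - (0 - 1*1) = 14 - (0 - 1) = 14 - 1*(-1) = 14 + 1 = 15)
((-7 - D(-25)) + 728)**2 = ((-7 - 1*15) + 728)**2 = ((-7 - 15) + 728)**2 = (-22 + 728)**2 = 706**2 = 498436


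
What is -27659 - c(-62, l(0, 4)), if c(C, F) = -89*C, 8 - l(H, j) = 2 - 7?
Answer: -33177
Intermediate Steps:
l(H, j) = 13 (l(H, j) = 8 - (2 - 7) = 8 - 1*(-5) = 8 + 5 = 13)
-27659 - c(-62, l(0, 4)) = -27659 - (-89)*(-62) = -27659 - 1*5518 = -27659 - 5518 = -33177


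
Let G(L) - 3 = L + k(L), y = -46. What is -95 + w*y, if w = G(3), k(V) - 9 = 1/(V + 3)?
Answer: -2378/3 ≈ -792.67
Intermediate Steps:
k(V) = 9 + 1/(3 + V) (k(V) = 9 + 1/(V + 3) = 9 + 1/(3 + V))
G(L) = 3 + L + (28 + 9*L)/(3 + L) (G(L) = 3 + (L + (28 + 9*L)/(3 + L)) = 3 + L + (28 + 9*L)/(3 + L))
w = 91/6 (w = (37 + 3² + 15*3)/(3 + 3) = (37 + 9 + 45)/6 = (⅙)*91 = 91/6 ≈ 15.167)
-95 + w*y = -95 + (91/6)*(-46) = -95 - 2093/3 = -2378/3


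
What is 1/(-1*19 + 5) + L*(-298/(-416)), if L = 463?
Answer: 482805/1456 ≈ 331.60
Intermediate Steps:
1/(-1*19 + 5) + L*(-298/(-416)) = 1/(-1*19 + 5) + 463*(-298/(-416)) = 1/(-19 + 5) + 463*(-298*(-1/416)) = 1/(-14) + 463*(149/208) = -1/14 + 68987/208 = 482805/1456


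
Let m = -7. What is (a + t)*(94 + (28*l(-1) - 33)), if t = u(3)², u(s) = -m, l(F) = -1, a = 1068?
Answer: 36861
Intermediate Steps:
u(s) = 7 (u(s) = -1*(-7) = 7)
t = 49 (t = 7² = 49)
(a + t)*(94 + (28*l(-1) - 33)) = (1068 + 49)*(94 + (28*(-1) - 33)) = 1117*(94 + (-28 - 33)) = 1117*(94 - 61) = 1117*33 = 36861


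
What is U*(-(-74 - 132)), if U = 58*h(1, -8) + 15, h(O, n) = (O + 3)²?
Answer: 194258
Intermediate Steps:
h(O, n) = (3 + O)²
U = 943 (U = 58*(3 + 1)² + 15 = 58*4² + 15 = 58*16 + 15 = 928 + 15 = 943)
U*(-(-74 - 132)) = 943*(-(-74 - 132)) = 943*(-1*(-206)) = 943*206 = 194258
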